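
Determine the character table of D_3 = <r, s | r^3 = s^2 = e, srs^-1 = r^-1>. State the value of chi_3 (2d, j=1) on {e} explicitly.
Conjugacy classes: {e} of size 1, {r^1, r^2} of size 2, {s, sr, ..., sr^2} of size 3.
Character table:
  irrep \ class              {e} (size 1)  {r^1, r^2} (size 2)  {s, sr, ..., sr^2} (size 3)
  chi_1 (triv)               1             1                    1                          
  chi_2 (sign: r->1, s->-1)  1             1                    -1                         
  chi_3 (2d, j=1)            2             -1                   0                          

Spot check: chi_3 (2d, j=1) on {e} = 2.

Details: D_3 has order 2*3 = 6 with 3 conjugacy classes, hence 3 irreducibles. Sum of squared dims 1 + 1 + 4 = 6 = |G|. Linear characters come from the abelianisation; the 2-dimensional irreps have character r^k -> 2*cos(2*pi*j*k/3), reflections -> 0.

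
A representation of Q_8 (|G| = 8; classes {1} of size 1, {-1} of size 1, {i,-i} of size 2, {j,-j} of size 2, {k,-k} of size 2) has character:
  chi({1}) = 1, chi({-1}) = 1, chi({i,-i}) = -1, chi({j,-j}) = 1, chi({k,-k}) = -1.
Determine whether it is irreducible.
Irreducible: <chi, chi> = 1.

Details: <chi, chi> = (1/|G|) sum_C |C| * |chi(C)|^2 = (1/8)[1*|1|^2 + 1*|1|^2 + 2*|-1|^2 + 2*|1|^2 + 2*|-1|^2]
  = (1/8)[(1) + (1) + (2) + (2) + (2)] = 8/8 = 1.
A character is irreducible iff <chi, chi> = 1, so this representation is irreducible.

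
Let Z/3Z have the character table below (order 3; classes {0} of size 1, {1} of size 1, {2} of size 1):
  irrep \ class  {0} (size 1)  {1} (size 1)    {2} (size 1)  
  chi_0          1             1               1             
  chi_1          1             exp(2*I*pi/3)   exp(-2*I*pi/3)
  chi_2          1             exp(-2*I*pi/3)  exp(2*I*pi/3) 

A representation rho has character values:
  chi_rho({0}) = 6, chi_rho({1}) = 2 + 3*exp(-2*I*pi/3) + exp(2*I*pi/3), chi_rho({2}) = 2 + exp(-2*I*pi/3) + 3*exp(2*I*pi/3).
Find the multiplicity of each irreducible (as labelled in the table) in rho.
Multiplicities: chi_0: 2, chi_1: 1, chi_2: 3.

Derivation: Use <chi_rho, chi> = (1/|G|) sum_C |C| * chi_rho(C) * conj(chi(C)) with |G| = 3 for each irreducible chi in the table:
  <chi_rho, chi_0> = (1/3)[1*(6)*conj(1) + 1*(2 + 3*exp(-2*I*pi/3) + exp(2*I*pi/3))*conj(1) + 1*(2 + exp(-2*I*pi/3) + 3*exp(2*I*pi/3))*conj(1)]
      = (1/3)[(6) + (2 + 3*exp(-2*I*pi/3) + exp(2*I*pi/3)) + (2 + exp(-2*I*pi/3) + 3*exp(2*I*pi/3))] = 6/3 = 2
  <chi_rho, chi_1> = (1/3)[1*(6)*conj(1) + 1*(2 + 3*exp(-2*I*pi/3) + exp(2*I*pi/3))*conj(exp(2*I*pi/3)) + 1*(2 + exp(-2*I*pi/3) + 3*exp(2*I*pi/3))*conj(exp(-2*I*pi/3))]
      = (1/3)[(6) + (1 + 2*exp(-2*I*pi/3) + 3*exp(2*I*pi/3)) + (1 + 3*exp(-2*I*pi/3) + 2*exp(2*I*pi/3))] = 3/3 = 1
  <chi_rho, chi_2> = (1/3)[1*(6)*conj(1) + 1*(2 + 3*exp(-2*I*pi/3) + exp(2*I*pi/3))*conj(exp(-2*I*pi/3)) + 1*(2 + exp(-2*I*pi/3) + 3*exp(2*I*pi/3))*conj(exp(2*I*pi/3))]
      = (1/3)[(6) + (3 + exp(-2*I*pi/3) + 2*exp(2*I*pi/3)) + (3 + 2*exp(-2*I*pi/3) + exp(2*I*pi/3))] = 9/3 = 3
(Exp terms are combined using exp(i*s)*conj(exp(i*t)) = exp(i*(s-t)), and sums of them are collapsed using the identity that for every m > 1 the m distinct m-th roots of unity sum to 0, e.g. 1 + exp(2*I*pi/3) + exp(-2*I*pi/3) = 0.)
Dimension check: dim(rho) = sum (mult * dim) = 2*1 + 1*1 + 3*1 = 6 = chi_rho(e) = 6.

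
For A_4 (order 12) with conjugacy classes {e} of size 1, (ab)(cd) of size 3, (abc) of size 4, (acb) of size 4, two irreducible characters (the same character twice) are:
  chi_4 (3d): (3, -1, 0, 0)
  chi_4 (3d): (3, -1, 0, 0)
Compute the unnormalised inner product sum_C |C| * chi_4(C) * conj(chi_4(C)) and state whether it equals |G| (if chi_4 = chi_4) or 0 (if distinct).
Sum = 12 = |G| = 12; so <chi_4, chi_4> = 1 (norm-1 confirms irreducibility).

Details: Compute term by term over conjugacy classes (|C| * chi_4(C) * conj(chi_4(C))):
  1*(3)*conj(3) + 3*(-1)*conj(-1) + 4*(0)*conj(0) + 4*(0)*conj(0)
  = (9) + (3) + (0) + (0)
  = 12.
(Exp terms are combined using exp(i*s)*conj(exp(i*t)) = exp(i*(s-t)), and sums of them are collapsed using the identity that for every m > 1 the m distinct m-th roots of unity sum to 0, e.g. 1 + exp(2*I*pi/3) + exp(-2*I*pi/3) = 0.)
Dividing by |G| = 12 gives 12/12 = 1, matching the row-orthogonality relation <chi_4, chi_4> = [chi_4 = chi_4].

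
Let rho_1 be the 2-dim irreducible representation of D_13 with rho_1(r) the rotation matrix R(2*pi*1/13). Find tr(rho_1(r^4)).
chi_{rho_1}(r^4) = 2*cos(2*pi*1*4/13) = -2*cos(5*pi/13)

Explanation: rho_1(r^4) is rotation by angle 2*pi*1*4/13, whose trace is 2*cos(2*pi*1*4/13) = -2*cos(5*pi/13).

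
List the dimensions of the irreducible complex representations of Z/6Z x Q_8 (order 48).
Dimensions: 1, 1, 1, 1, 1, 1, 1, 1, 1, 1, 1, 1, 1, 1, 1, 1, 1, 1, 1, 1, 1, 1, 1, 1, 2, 2, 2, 2, 2, 2

Derivation: There are 30 irreducibles (= number of conjugacy classes). Their dimensions d_i satisfy sum d_i^2 = |G| = 48: 1 + 1 + 1 + 1 + 1 + 1 + 1 + 1 + 1 + 1 + 1 + 1 + 1 + 1 + 1 + 1 + 1 + 1 + 1 + 1 + 1 + 1 + 1 + 1 + 4 + 4 + 4 + 4 + 4 + 4 = 48. (For the product with Z/6Z: each of the 6 1-dim characters of Z/6Z tensors with each irrep of Q_8, giving 6 copies of each Q_8-dimension.)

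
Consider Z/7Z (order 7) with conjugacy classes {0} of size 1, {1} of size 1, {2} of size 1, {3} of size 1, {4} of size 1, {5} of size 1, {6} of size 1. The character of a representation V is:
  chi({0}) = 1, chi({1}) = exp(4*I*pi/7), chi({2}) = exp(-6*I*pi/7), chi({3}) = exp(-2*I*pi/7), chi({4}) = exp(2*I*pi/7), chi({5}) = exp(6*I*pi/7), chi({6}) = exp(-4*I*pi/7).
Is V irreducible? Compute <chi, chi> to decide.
Irreducible: <chi, chi> = 1.

Working: <chi, chi> = (1/|G|) sum_C |C| * |chi(C)|^2 = (1/7)[1*|1|^2 + 1*|exp(4*I*pi/7)|^2 + 1*|exp(-6*I*pi/7)|^2 + 1*|exp(-2*I*pi/7)|^2 + 1*|exp(2*I*pi/7)|^2 + 1*|exp(6*I*pi/7)|^2 + 1*|exp(-4*I*pi/7)|^2]
  = (1/7)[(1) + (1) + (1) + (1) + (1) + (1) + (1)] = 7/7 = 1.
(Exp terms are combined using exp(i*s)*conj(exp(i*t)) = exp(i*(s-t)), and sums of them are collapsed using the identity that for every m > 1 the m distinct m-th roots of unity sum to 0, e.g. 1 + exp(2*I*pi/3) + exp(-2*I*pi/3) = 0.)
A character is irreducible iff <chi, chi> = 1, so this representation is irreducible.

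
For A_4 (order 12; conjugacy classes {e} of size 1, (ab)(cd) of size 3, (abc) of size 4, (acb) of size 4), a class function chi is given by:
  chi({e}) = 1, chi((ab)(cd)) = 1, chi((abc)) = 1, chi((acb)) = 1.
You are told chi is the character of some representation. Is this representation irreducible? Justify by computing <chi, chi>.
Irreducible: <chi, chi> = 1.

Why: <chi, chi> = (1/|G|) sum_C |C| * |chi(C)|^2 = (1/12)[1*|1|^2 + 3*|1|^2 + 4*|1|^2 + 4*|1|^2]
  = (1/12)[(1) + (3) + (4) + (4)] = 12/12 = 1.
(Exp terms are combined using exp(i*s)*conj(exp(i*t)) = exp(i*(s-t)), and sums of them are collapsed using the identity that for every m > 1 the m distinct m-th roots of unity sum to 0, e.g. 1 + exp(2*I*pi/3) + exp(-2*I*pi/3) = 0.)
A character is irreducible iff <chi, chi> = 1, so this representation is irreducible.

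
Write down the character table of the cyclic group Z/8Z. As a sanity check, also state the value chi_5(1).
Character table of Z/8Z (irreps indexed chi_0,...,chi_7 with chi_k(m) = zeta_8^(k*m), zeta_8 = exp(2*pi*i/8)):
  irrep \ class  {0} (size 1)  {1} (size 1)    {2} (size 1)  {3} (size 1)    {4} (size 1)  {5} (size 1)    {6} (size 1)  {7} (size 1)  
  chi_0          1             1               1             1               1             1               1             1             
  chi_1          1             exp(I*pi/4)     I             exp(3*I*pi/4)   -1            exp(-3*I*pi/4)  -I            exp(-I*pi/4)  
  chi_2          1             I               -1            -I              1             I               -1            -I            
  chi_3          1             exp(3*I*pi/4)   -I            exp(I*pi/4)     -1            exp(-I*pi/4)    I             exp(-3*I*pi/4)
  chi_4          1             -1              1             -1              1             -1              1             -1            
  chi_5          1             exp(-3*I*pi/4)  I             exp(-I*pi/4)    -1            exp(I*pi/4)     -I            exp(3*I*pi/4) 
  chi_6          1             -I              -1            I               1             -I              -1            I             
  chi_7          1             exp(-I*pi/4)    -I            exp(-3*I*pi/4)  -1            exp(3*I*pi/4)   I             exp(I*pi/4)   

Spot check: chi_5(1) = zeta_8^(5*1) = zeta_8^5 = exp(-3*I*pi/4).

Derivation: Z/8Z is abelian, so all 8 irreducible complex representations are 1-dimensional. They are given by chi_k(m) = zeta_8^(k*m) for k = 0,...,7. Row orthogonality: sum_m chi_k(m) conj(chi_l(m)) = 8 * [k = l].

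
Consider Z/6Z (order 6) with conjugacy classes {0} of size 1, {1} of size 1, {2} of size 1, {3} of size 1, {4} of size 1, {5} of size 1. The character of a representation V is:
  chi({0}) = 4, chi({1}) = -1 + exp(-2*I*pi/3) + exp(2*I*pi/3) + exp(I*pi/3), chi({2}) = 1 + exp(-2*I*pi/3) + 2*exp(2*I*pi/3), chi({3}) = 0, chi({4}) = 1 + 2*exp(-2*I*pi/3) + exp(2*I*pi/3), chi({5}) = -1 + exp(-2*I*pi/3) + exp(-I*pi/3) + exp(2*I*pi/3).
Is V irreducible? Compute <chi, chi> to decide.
Not irreducible (reducible): <chi, chi> = 4 > 1.

Why: <chi, chi> = (1/|G|) sum_C |C| * |chi(C)|^2 = (1/6)[1*|4|^2 + 1*|-1 + exp(-2*I*pi/3) + exp(2*I*pi/3) + exp(I*pi/3)|^2 + 1*|1 + exp(-2*I*pi/3) + 2*exp(2*I*pi/3)|^2 + 1*|0|^2 + 1*|1 + 2*exp(-2*I*pi/3) + exp(2*I*pi/3)|^2 + 1*|-1 + exp(-2*I*pi/3) + exp(-I*pi/3) + exp(2*I*pi/3)|^2]
  = (1/6)[(16) + (3) + (1) + (0) + (1) + (3)] = 24/6 = 4.
(Exp terms are combined using exp(i*s)*conj(exp(i*t)) = exp(i*(s-t)), and sums of them are collapsed using the identity that for every m > 1 the m distinct m-th roots of unity sum to 0, e.g. 1 + exp(2*I*pi/3) + exp(-2*I*pi/3) = 0.)
A character is irreducible iff <chi, chi> = 1, so this representation is reducible.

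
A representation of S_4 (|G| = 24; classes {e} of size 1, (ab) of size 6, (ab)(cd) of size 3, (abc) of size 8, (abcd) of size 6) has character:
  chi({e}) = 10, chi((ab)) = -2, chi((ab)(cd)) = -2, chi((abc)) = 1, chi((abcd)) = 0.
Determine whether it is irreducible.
Not irreducible (reducible): <chi, chi> = 6 > 1.

Argument: <chi, chi> = (1/|G|) sum_C |C| * |chi(C)|^2 = (1/24)[1*|10|^2 + 6*|-2|^2 + 3*|-2|^2 + 8*|1|^2 + 6*|0|^2]
  = (1/24)[(100) + (24) + (12) + (8) + (0)] = 144/24 = 6.
A character is irreducible iff <chi, chi> = 1, so this representation is reducible.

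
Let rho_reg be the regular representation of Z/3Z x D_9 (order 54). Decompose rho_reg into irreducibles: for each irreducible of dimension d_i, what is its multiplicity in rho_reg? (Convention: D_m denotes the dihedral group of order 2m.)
Each irreducible V_i of dimension d_i appears with multiplicity d_i, i.e. rho_reg = (direct sum over all irreducibles V_i) d_i V_i. The irreducible dimensions for Z/3Z x D_9 are 1, 1, 1, 1, 1, 1, 2, 2, 2, 2, 2, 2, 2, 2, 2, 2, 2, 2: 6 irreducibles of dimension 1, each with multiplicity 1; 12 irreducibles of dimension 2, each with multiplicity 2. Total dimension 6*1*1 + 12*2*2 = 54 = |G|.

Argument: General theorem: in the regular representation of a finite group G, each irreducible appears with multiplicity equal to its dimension. Check: dim(rho_reg) = sum d_i^2 = 1 + 1 + 1 + 1 + 1 + 1 + 4 + 4 + 4 + 4 + 4 + 4 + 4 + 4 + 4 + 4 + 4 + 4 = 54 = |G|.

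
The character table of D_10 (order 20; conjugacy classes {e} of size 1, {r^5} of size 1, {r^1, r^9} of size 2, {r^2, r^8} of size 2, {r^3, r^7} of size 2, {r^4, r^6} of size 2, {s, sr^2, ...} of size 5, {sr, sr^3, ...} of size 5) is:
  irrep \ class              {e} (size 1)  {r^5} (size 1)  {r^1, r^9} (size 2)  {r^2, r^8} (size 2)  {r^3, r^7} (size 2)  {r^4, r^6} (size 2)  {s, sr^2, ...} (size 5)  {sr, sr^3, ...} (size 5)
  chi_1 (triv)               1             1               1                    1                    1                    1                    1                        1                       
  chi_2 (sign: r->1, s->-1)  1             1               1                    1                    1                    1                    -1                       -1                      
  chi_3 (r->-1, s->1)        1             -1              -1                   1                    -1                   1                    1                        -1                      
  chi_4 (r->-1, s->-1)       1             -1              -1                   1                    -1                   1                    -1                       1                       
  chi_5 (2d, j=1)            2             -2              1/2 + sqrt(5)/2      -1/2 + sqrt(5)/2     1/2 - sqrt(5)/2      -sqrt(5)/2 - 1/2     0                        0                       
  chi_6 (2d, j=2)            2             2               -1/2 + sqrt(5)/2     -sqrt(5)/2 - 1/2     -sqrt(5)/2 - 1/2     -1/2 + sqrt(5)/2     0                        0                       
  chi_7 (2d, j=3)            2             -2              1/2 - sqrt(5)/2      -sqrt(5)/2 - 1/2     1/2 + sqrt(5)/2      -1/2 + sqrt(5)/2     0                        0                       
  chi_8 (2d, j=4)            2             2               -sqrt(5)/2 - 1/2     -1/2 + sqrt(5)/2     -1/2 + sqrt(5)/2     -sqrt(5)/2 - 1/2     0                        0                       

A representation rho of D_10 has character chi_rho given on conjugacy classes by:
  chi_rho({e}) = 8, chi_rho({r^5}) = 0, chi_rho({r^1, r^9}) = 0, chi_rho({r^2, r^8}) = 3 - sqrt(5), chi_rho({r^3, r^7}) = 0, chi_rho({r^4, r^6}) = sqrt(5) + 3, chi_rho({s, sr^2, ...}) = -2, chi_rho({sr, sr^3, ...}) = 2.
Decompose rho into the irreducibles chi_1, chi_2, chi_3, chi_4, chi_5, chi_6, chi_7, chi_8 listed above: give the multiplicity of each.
Multiplicities: chi_1: 1, chi_2: 1, chi_3: 0, chi_4: 2, chi_5: 0, chi_6: 1, chi_7: 1, chi_8: 0.

Reasoning: Use <chi_rho, chi> = (1/|G|) sum_C |C| * chi_rho(C) * conj(chi(C)) with |G| = 20 for each irreducible chi in the table:
  <chi_rho, chi_1> = (1/20)[1*(8)*conj(1) + 1*(0)*conj(1) + 2*(0)*conj(1) + 2*(3 - sqrt(5))*conj(1) + 2*(0)*conj(1) + 2*(sqrt(5) + 3)*conj(1) + 5*(-2)*conj(1) + 5*(2)*conj(1)]
      = (1/20)[(8) + (0) + (0) + (6 - 2*sqrt(5)) + (0) + (2*sqrt(5) + 6) + (-10) + (10)] = 20/20 = 1
  <chi_rho, chi_2> = (1/20)[1*(8)*conj(1) + 1*(0)*conj(1) + 2*(0)*conj(1) + 2*(3 - sqrt(5))*conj(1) + 2*(0)*conj(1) + 2*(sqrt(5) + 3)*conj(1) + 5*(-2)*conj(-1) + 5*(2)*conj(-1)]
      = (1/20)[(8) + (0) + (0) + (6 - 2*sqrt(5)) + (0) + (2*sqrt(5) + 6) + (10) + (-10)] = 20/20 = 1
  <chi_rho, chi_3> = (1/20)[1*(8)*conj(1) + 1*(0)*conj(-1) + 2*(0)*conj(-1) + 2*(3 - sqrt(5))*conj(1) + 2*(0)*conj(-1) + 2*(sqrt(5) + 3)*conj(1) + 5*(-2)*conj(1) + 5*(2)*conj(-1)]
      = (1/20)[(8) + (0) + (0) + (6 - 2*sqrt(5)) + (0) + (2*sqrt(5) + 6) + (-10) + (-10)] = 0/20 = 0
  <chi_rho, chi_4> = (1/20)[1*(8)*conj(1) + 1*(0)*conj(-1) + 2*(0)*conj(-1) + 2*(3 - sqrt(5))*conj(1) + 2*(0)*conj(-1) + 2*(sqrt(5) + 3)*conj(1) + 5*(-2)*conj(-1) + 5*(2)*conj(1)]
      = (1/20)[(8) + (0) + (0) + (6 - 2*sqrt(5)) + (0) + (2*sqrt(5) + 6) + (10) + (10)] = 40/20 = 2
  <chi_rho, chi_5> = (1/20)[1*(8)*conj(2) + 1*(0)*conj(-2) + 2*(0)*conj(1/2 + sqrt(5)/2) + 2*(3 - sqrt(5))*conj(-1/2 + sqrt(5)/2) + 2*(0)*conj(1/2 - sqrt(5)/2) + 2*(sqrt(5) + 3)*conj(-sqrt(5)/2 - 1/2) + 5*(-2)*conj(0) + 5*(2)*conj(0)]
      = (1/20)[(16) + (0) + (0) + (-8 + 4*sqrt(5)) + (0) + (-4*sqrt(5) - 8) + (0) + (0)] = 0/20 = 0
  <chi_rho, chi_6> = (1/20)[1*(8)*conj(2) + 1*(0)*conj(2) + 2*(0)*conj(-1/2 + sqrt(5)/2) + 2*(3 - sqrt(5))*conj(-sqrt(5)/2 - 1/2) + 2*(0)*conj(-sqrt(5)/2 - 1/2) + 2*(sqrt(5) + 3)*conj(-1/2 + sqrt(5)/2) + 5*(-2)*conj(0) + 5*(2)*conj(0)]
      = (1/20)[(16) + (0) + (0) + (2 - 2*sqrt(5)) + (0) + (2 + 2*sqrt(5)) + (0) + (0)] = 20/20 = 1
  <chi_rho, chi_7> = (1/20)[1*(8)*conj(2) + 1*(0)*conj(-2) + 2*(0)*conj(1/2 - sqrt(5)/2) + 2*(3 - sqrt(5))*conj(-sqrt(5)/2 - 1/2) + 2*(0)*conj(1/2 + sqrt(5)/2) + 2*(sqrt(5) + 3)*conj(-1/2 + sqrt(5)/2) + 5*(-2)*conj(0) + 5*(2)*conj(0)]
      = (1/20)[(16) + (0) + (0) + (2 - 2*sqrt(5)) + (0) + (2 + 2*sqrt(5)) + (0) + (0)] = 20/20 = 1
  <chi_rho, chi_8> = (1/20)[1*(8)*conj(2) + 1*(0)*conj(2) + 2*(0)*conj(-sqrt(5)/2 - 1/2) + 2*(3 - sqrt(5))*conj(-1/2 + sqrt(5)/2) + 2*(0)*conj(-1/2 + sqrt(5)/2) + 2*(sqrt(5) + 3)*conj(-sqrt(5)/2 - 1/2) + 5*(-2)*conj(0) + 5*(2)*conj(0)]
      = (1/20)[(16) + (0) + (0) + (-8 + 4*sqrt(5)) + (0) + (-4*sqrt(5) - 8) + (0) + (0)] = 0/20 = 0
Dimension check: dim(rho) = sum (mult * dim) = 1*1 + 1*1 + 0*1 + 2*1 + 0*2 + 1*2 + 1*2 + 0*2 = 8 = chi_rho(e) = 8.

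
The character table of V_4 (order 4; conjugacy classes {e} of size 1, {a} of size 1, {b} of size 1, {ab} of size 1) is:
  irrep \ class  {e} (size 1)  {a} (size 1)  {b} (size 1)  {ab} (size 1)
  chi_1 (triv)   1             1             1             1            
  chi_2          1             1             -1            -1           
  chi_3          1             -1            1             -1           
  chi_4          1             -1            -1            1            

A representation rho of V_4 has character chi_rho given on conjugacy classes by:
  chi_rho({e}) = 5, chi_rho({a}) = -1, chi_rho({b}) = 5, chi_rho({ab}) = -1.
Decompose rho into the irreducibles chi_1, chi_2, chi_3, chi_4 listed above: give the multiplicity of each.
Multiplicities: chi_1: 2, chi_2: 0, chi_3: 3, chi_4: 0.

Argument: Use <chi_rho, chi> = (1/|G|) sum_C |C| * chi_rho(C) * conj(chi(C)) with |G| = 4 for each irreducible chi in the table:
  <chi_rho, chi_1> = (1/4)[1*(5)*conj(1) + 1*(-1)*conj(1) + 1*(5)*conj(1) + 1*(-1)*conj(1)]
      = (1/4)[(5) + (-1) + (5) + (-1)] = 8/4 = 2
  <chi_rho, chi_2> = (1/4)[1*(5)*conj(1) + 1*(-1)*conj(1) + 1*(5)*conj(-1) + 1*(-1)*conj(-1)]
      = (1/4)[(5) + (-1) + (-5) + (1)] = 0/4 = 0
  <chi_rho, chi_3> = (1/4)[1*(5)*conj(1) + 1*(-1)*conj(-1) + 1*(5)*conj(1) + 1*(-1)*conj(-1)]
      = (1/4)[(5) + (1) + (5) + (1)] = 12/4 = 3
  <chi_rho, chi_4> = (1/4)[1*(5)*conj(1) + 1*(-1)*conj(-1) + 1*(5)*conj(-1) + 1*(-1)*conj(1)]
      = (1/4)[(5) + (1) + (-5) + (-1)] = 0/4 = 0
Dimension check: dim(rho) = sum (mult * dim) = 2*1 + 0*1 + 3*1 + 0*1 = 5 = chi_rho(e) = 5.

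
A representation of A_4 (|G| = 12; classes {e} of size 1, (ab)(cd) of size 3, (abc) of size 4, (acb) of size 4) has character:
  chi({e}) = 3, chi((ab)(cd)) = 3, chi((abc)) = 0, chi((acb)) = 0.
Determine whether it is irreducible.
Not irreducible (reducible): <chi, chi> = 3 > 1.

Justification: <chi, chi> = (1/|G|) sum_C |C| * |chi(C)|^2 = (1/12)[1*|3|^2 + 3*|3|^2 + 4*|0|^2 + 4*|0|^2]
  = (1/12)[(9) + (27) + (0) + (0)] = 36/12 = 3.
(Exp terms are combined using exp(i*s)*conj(exp(i*t)) = exp(i*(s-t)), and sums of them are collapsed using the identity that for every m > 1 the m distinct m-th roots of unity sum to 0, e.g. 1 + exp(2*I*pi/3) + exp(-2*I*pi/3) = 0.)
A character is irreducible iff <chi, chi> = 1, so this representation is reducible.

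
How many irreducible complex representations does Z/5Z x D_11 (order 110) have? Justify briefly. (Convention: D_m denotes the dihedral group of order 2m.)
35

Reasoning: The number of irreducible complex representations of a finite group equals its number of conjugacy classes. For a direct product, #classes(G x H) = #classes(G) * #classes(H). Z/5Z has 5 classes (abelian), D_11 has 7 classes, so 5 * 7 = 35, so Z/5Z x D_11 (order 110) has exactly 35 irreducible complex representations.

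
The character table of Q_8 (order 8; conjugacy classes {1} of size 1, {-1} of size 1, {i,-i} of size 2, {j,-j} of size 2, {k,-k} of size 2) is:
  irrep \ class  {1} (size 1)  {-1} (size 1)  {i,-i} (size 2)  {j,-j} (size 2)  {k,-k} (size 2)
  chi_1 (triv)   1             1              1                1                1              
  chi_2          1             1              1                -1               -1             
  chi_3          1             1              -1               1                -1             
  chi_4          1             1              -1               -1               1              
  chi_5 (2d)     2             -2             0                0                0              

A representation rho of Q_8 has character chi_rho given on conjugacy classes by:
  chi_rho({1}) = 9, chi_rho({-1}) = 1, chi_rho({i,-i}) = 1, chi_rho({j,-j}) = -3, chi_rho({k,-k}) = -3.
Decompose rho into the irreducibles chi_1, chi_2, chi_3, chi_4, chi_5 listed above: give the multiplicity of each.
Multiplicities: chi_1: 0, chi_2: 3, chi_3: 1, chi_4: 1, chi_5: 2.

Argument: Use <chi_rho, chi> = (1/|G|) sum_C |C| * chi_rho(C) * conj(chi(C)) with |G| = 8 for each irreducible chi in the table:
  <chi_rho, chi_1> = (1/8)[1*(9)*conj(1) + 1*(1)*conj(1) + 2*(1)*conj(1) + 2*(-3)*conj(1) + 2*(-3)*conj(1)]
      = (1/8)[(9) + (1) + (2) + (-6) + (-6)] = 0/8 = 0
  <chi_rho, chi_2> = (1/8)[1*(9)*conj(1) + 1*(1)*conj(1) + 2*(1)*conj(1) + 2*(-3)*conj(-1) + 2*(-3)*conj(-1)]
      = (1/8)[(9) + (1) + (2) + (6) + (6)] = 24/8 = 3
  <chi_rho, chi_3> = (1/8)[1*(9)*conj(1) + 1*(1)*conj(1) + 2*(1)*conj(-1) + 2*(-3)*conj(1) + 2*(-3)*conj(-1)]
      = (1/8)[(9) + (1) + (-2) + (-6) + (6)] = 8/8 = 1
  <chi_rho, chi_4> = (1/8)[1*(9)*conj(1) + 1*(1)*conj(1) + 2*(1)*conj(-1) + 2*(-3)*conj(-1) + 2*(-3)*conj(1)]
      = (1/8)[(9) + (1) + (-2) + (6) + (-6)] = 8/8 = 1
  <chi_rho, chi_5> = (1/8)[1*(9)*conj(2) + 1*(1)*conj(-2) + 2*(1)*conj(0) + 2*(-3)*conj(0) + 2*(-3)*conj(0)]
      = (1/8)[(18) + (-2) + (0) + (0) + (0)] = 16/8 = 2
Dimension check: dim(rho) = sum (mult * dim) = 0*1 + 3*1 + 1*1 + 1*1 + 2*2 = 9 = chi_rho(e) = 9.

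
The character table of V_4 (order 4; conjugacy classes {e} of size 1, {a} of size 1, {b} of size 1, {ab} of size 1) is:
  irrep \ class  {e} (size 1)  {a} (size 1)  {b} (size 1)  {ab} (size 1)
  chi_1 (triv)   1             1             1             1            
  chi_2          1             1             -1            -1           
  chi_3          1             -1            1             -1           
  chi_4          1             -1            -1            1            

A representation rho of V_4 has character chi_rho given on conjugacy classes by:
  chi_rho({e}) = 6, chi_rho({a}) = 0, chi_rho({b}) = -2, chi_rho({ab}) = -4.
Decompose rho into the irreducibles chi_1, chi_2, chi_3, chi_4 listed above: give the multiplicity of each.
Multiplicities: chi_1: 0, chi_2: 3, chi_3: 2, chi_4: 1.

Working: Use <chi_rho, chi> = (1/|G|) sum_C |C| * chi_rho(C) * conj(chi(C)) with |G| = 4 for each irreducible chi in the table:
  <chi_rho, chi_1> = (1/4)[1*(6)*conj(1) + 1*(0)*conj(1) + 1*(-2)*conj(1) + 1*(-4)*conj(1)]
      = (1/4)[(6) + (0) + (-2) + (-4)] = 0/4 = 0
  <chi_rho, chi_2> = (1/4)[1*(6)*conj(1) + 1*(0)*conj(1) + 1*(-2)*conj(-1) + 1*(-4)*conj(-1)]
      = (1/4)[(6) + (0) + (2) + (4)] = 12/4 = 3
  <chi_rho, chi_3> = (1/4)[1*(6)*conj(1) + 1*(0)*conj(-1) + 1*(-2)*conj(1) + 1*(-4)*conj(-1)]
      = (1/4)[(6) + (0) + (-2) + (4)] = 8/4 = 2
  <chi_rho, chi_4> = (1/4)[1*(6)*conj(1) + 1*(0)*conj(-1) + 1*(-2)*conj(-1) + 1*(-4)*conj(1)]
      = (1/4)[(6) + (0) + (2) + (-4)] = 4/4 = 1
Dimension check: dim(rho) = sum (mult * dim) = 0*1 + 3*1 + 2*1 + 1*1 = 6 = chi_rho(e) = 6.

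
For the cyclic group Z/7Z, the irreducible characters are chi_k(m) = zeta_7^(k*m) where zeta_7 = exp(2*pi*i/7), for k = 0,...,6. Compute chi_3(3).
chi_3(3) = zeta_7^9 = exp(4*I*pi/7)

Justification: chi_3(3) = zeta_7^(3*3) = zeta_7^9. Since zeta_7^7 = 1, this equals zeta_7^2 = exp(2*pi*i*2/7) = exp(4*I*pi/7).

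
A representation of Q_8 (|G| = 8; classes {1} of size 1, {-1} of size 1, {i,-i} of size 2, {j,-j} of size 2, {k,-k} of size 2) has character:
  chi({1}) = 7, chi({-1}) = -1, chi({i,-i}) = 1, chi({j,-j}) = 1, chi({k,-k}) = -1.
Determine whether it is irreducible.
Not irreducible (reducible): <chi, chi> = 7 > 1.

Working: <chi, chi> = (1/|G|) sum_C |C| * |chi(C)|^2 = (1/8)[1*|7|^2 + 1*|-1|^2 + 2*|1|^2 + 2*|1|^2 + 2*|-1|^2]
  = (1/8)[(49) + (1) + (2) + (2) + (2)] = 56/8 = 7.
A character is irreducible iff <chi, chi> = 1, so this representation is reducible.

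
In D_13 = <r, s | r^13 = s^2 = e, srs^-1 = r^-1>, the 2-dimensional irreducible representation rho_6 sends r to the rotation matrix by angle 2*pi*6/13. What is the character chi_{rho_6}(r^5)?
chi_{rho_6}(r^5) = 2*cos(2*pi*6*5/13) = -2*cos(5*pi/13)

Justification: rho_6(r^5) is rotation by angle 2*pi*6*5/13, whose trace is 2*cos(2*pi*6*5/13) = -2*cos(5*pi/13).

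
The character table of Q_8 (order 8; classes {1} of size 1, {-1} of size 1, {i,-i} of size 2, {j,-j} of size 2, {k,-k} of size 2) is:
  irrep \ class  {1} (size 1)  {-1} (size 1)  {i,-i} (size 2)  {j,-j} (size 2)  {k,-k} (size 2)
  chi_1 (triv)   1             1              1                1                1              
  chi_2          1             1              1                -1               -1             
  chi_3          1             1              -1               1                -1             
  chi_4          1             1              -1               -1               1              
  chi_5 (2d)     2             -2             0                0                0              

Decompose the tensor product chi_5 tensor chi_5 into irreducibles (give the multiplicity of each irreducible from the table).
chi_5 tensor chi_5 = chi_1 + chi_2 + chi_3 + chi_4 (all other irreducibles have multiplicity 0).

Working: The character of a tensor product is the pointwise product (chi_5 * chi_5)(C) = chi_5(C) * chi_5(C):
  {1}: (2)*(2), {-1}: (-2)*(-2), {i,-i}: (0)*(0), {j,-j}: (0)*(0), {k,-k}: (0)*(0)
so (chi_5 * chi_5) takes values
  {1} -> 4, {-1} -> 4, {i,-i} -> 0, {j,-j} -> 0, {k,-k} -> 0.
Now take the inner product of this character with each irreducible chi from the table, <chi_5*chi_5, chi> = (1/8) sum_C |C| (chi_5*chi_5)(C) conj(chi(C)):
  <chi_5*chi_5, chi_1> = (1/8)[1*(4)*conj(1) + 1*(4)*conj(1) + 2*(0)*conj(1) + 2*(0)*conj(1) + 2*(0)*conj(1)]
      = (1/8)[(4) + (4) + (0) + (0) + (0)] = 8/8 = 1
  <chi_5*chi_5, chi_2> = (1/8)[1*(4)*conj(1) + 1*(4)*conj(1) + 2*(0)*conj(1) + 2*(0)*conj(-1) + 2*(0)*conj(-1)]
      = (1/8)[(4) + (4) + (0) + (0) + (0)] = 8/8 = 1
  <chi_5*chi_5, chi_3> = (1/8)[1*(4)*conj(1) + 1*(4)*conj(1) + 2*(0)*conj(-1) + 2*(0)*conj(1) + 2*(0)*conj(-1)]
      = (1/8)[(4) + (4) + (0) + (0) + (0)] = 8/8 = 1
  <chi_5*chi_5, chi_4> = (1/8)[1*(4)*conj(1) + 1*(4)*conj(1) + 2*(0)*conj(-1) + 2*(0)*conj(-1) + 2*(0)*conj(1)]
      = (1/8)[(4) + (4) + (0) + (0) + (0)] = 8/8 = 1
  <chi_5*chi_5, chi_5> = (1/8)[1*(4)*conj(2) + 1*(4)*conj(-2) + 2*(0)*conj(0) + 2*(0)*conj(0) + 2*(0)*conj(0)]
      = (1/8)[(8) + (-8) + (0) + (0) + (0)] = 0/8 = 0
Hence the multiplicities are chi_1: 1, chi_2: 1, chi_3: 1, chi_4: 1. Dimension check: dim(chi_5)*dim(chi_5) = 2*2 = 4 and sum (mult * dim) = 1*1 + 1*1 + 1*1 + 1*1 = 4.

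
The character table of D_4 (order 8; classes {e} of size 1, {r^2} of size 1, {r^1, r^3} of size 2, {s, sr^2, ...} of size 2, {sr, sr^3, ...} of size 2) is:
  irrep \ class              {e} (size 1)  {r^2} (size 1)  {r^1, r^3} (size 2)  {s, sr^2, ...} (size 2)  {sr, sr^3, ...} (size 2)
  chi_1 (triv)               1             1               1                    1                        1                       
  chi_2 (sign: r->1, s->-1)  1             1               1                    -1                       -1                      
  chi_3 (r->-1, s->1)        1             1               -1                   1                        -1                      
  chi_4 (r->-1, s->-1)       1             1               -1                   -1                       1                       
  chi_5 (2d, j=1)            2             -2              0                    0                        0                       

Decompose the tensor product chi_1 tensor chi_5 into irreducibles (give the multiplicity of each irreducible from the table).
chi_1 tensor chi_5 = chi_5 (all other irreducibles have multiplicity 0).

Solution. The character of a tensor product is the pointwise product (chi_1 * chi_5)(C) = chi_1(C) * chi_5(C):
  {e}: (1)*(2), {r^2}: (1)*(-2), {r^1, r^3}: (1)*(0), {s, sr^2, ...}: (1)*(0), {sr, sr^3, ...}: (1)*(0)
so (chi_1 * chi_5) takes values
  {e} -> 2, {r^2} -> -2, {r^1, r^3} -> 0, {s, sr^2, ...} -> 0, {sr, sr^3, ...} -> 0.
Now take the inner product of this character with each irreducible chi from the table, <chi_1*chi_5, chi> = (1/8) sum_C |C| (chi_1*chi_5)(C) conj(chi(C)):
  <chi_1*chi_5, chi_1> = (1/8)[1*(2)*conj(1) + 1*(-2)*conj(1) + 2*(0)*conj(1) + 2*(0)*conj(1) + 2*(0)*conj(1)]
      = (1/8)[(2) + (-2) + (0) + (0) + (0)] = 0/8 = 0
  <chi_1*chi_5, chi_2> = (1/8)[1*(2)*conj(1) + 1*(-2)*conj(1) + 2*(0)*conj(1) + 2*(0)*conj(-1) + 2*(0)*conj(-1)]
      = (1/8)[(2) + (-2) + (0) + (0) + (0)] = 0/8 = 0
  <chi_1*chi_5, chi_3> = (1/8)[1*(2)*conj(1) + 1*(-2)*conj(1) + 2*(0)*conj(-1) + 2*(0)*conj(1) + 2*(0)*conj(-1)]
      = (1/8)[(2) + (-2) + (0) + (0) + (0)] = 0/8 = 0
  <chi_1*chi_5, chi_4> = (1/8)[1*(2)*conj(1) + 1*(-2)*conj(1) + 2*(0)*conj(-1) + 2*(0)*conj(-1) + 2*(0)*conj(1)]
      = (1/8)[(2) + (-2) + (0) + (0) + (0)] = 0/8 = 0
  <chi_1*chi_5, chi_5> = (1/8)[1*(2)*conj(2) + 1*(-2)*conj(-2) + 2*(0)*conj(0) + 2*(0)*conj(0) + 2*(0)*conj(0)]
      = (1/8)[(4) + (4) + (0) + (0) + (0)] = 8/8 = 1
Hence the multiplicities are chi_5: 1. Dimension check: dim(chi_1)*dim(chi_5) = 1*2 = 2 and sum (mult * dim) = 1*2 = 2.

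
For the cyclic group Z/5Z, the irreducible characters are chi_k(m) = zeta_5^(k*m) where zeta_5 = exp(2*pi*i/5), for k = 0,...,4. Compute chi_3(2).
chi_3(2) = zeta_5^6 = exp(2*I*pi/5)

Proof sketch: chi_3(2) = zeta_5^(3*2) = zeta_5^6. Since zeta_5^5 = 1, this equals zeta_5^1 = exp(2*pi*i*1/5) = exp(2*I*pi/5).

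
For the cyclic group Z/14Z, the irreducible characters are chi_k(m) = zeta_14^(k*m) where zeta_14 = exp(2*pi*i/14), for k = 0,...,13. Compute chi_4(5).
chi_4(5) = zeta_14^20 = exp(6*I*pi/7)

Reasoning: chi_4(5) = zeta_14^(4*5) = zeta_14^20. Since zeta_14^14 = 1, this equals zeta_14^6 = exp(2*pi*i*6/14) = exp(6*I*pi/7).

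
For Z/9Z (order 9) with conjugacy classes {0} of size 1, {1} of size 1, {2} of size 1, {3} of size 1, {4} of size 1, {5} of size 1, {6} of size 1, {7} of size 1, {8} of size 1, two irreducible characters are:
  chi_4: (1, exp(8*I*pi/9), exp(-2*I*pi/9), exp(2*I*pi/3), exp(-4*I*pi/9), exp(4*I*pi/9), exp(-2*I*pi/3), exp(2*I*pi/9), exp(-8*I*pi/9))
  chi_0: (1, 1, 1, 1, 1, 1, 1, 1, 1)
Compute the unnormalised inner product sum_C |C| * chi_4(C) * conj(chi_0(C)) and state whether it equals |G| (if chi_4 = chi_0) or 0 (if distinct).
Sum = 0; so <chi_4, chi_0> = 0 (distinct irreducibles are orthogonal).

Working: Compute term by term over conjugacy classes (|C| * chi_4(C) * conj(chi_0(C))):
  1*(1)*conj(1) + 1*(exp(8*I*pi/9))*conj(1) + 1*(exp(-2*I*pi/9))*conj(1) + 1*(exp(2*I*pi/3))*conj(1) + 1*(exp(-4*I*pi/9))*conj(1) + 1*(exp(4*I*pi/9))*conj(1) + 1*(exp(-2*I*pi/3))*conj(1) + 1*(exp(2*I*pi/9))*conj(1) + 1*(exp(-8*I*pi/9))*conj(1)
  = (1) + (exp(8*I*pi/9)) + (exp(-2*I*pi/9)) + (exp(2*I*pi/3)) + (exp(-4*I*pi/9)) + (exp(4*I*pi/9)) + (exp(-2*I*pi/3)) + (exp(2*I*pi/9)) + (exp(-8*I*pi/9))
  = 0.
(Exp terms are combined using exp(i*s)*conj(exp(i*t)) = exp(i*(s-t)), and sums of them are collapsed using the identity that for every m > 1 the m distinct m-th roots of unity sum to 0, e.g. 1 + exp(2*I*pi/3) + exp(-2*I*pi/3) = 0.)
Dividing by |G| = 9 gives 0/9 = 0, matching the row-orthogonality relation <chi_4, chi_0> = [chi_4 = chi_0].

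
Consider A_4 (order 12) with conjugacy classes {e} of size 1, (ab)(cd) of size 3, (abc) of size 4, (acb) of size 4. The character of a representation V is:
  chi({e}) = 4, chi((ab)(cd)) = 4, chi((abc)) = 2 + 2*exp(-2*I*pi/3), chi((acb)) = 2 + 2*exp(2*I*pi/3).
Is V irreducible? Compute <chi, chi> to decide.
Not irreducible (reducible): <chi, chi> = 8 > 1.

Working: <chi, chi> = (1/|G|) sum_C |C| * |chi(C)|^2 = (1/12)[1*|4|^2 + 3*|4|^2 + 4*|2 + 2*exp(-2*I*pi/3)|^2 + 4*|2 + 2*exp(2*I*pi/3)|^2]
  = (1/12)[(16) + (48) + (16) + (16)] = 96/12 = 8.
(Exp terms are combined using exp(i*s)*conj(exp(i*t)) = exp(i*(s-t)), and sums of them are collapsed using the identity that for every m > 1 the m distinct m-th roots of unity sum to 0, e.g. 1 + exp(2*I*pi/3) + exp(-2*I*pi/3) = 0.)
A character is irreducible iff <chi, chi> = 1, so this representation is reducible.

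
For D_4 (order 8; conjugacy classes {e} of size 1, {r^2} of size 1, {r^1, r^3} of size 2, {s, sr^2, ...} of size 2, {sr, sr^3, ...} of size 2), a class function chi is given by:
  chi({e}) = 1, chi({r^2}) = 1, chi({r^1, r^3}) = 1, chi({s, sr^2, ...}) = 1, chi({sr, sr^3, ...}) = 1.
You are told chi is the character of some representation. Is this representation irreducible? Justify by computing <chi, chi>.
Irreducible: <chi, chi> = 1.

Why: <chi, chi> = (1/|G|) sum_C |C| * |chi(C)|^2 = (1/8)[1*|1|^2 + 1*|1|^2 + 2*|1|^2 + 2*|1|^2 + 2*|1|^2]
  = (1/8)[(1) + (1) + (2) + (2) + (2)] = 8/8 = 1.
A character is irreducible iff <chi, chi> = 1, so this representation is irreducible.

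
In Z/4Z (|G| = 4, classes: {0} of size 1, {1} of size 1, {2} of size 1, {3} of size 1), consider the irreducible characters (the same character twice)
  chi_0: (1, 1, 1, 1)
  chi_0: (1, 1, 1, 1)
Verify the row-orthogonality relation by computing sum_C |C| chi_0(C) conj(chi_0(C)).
Sum = 4 = |G| = 4; so <chi_0, chi_0> = 1 (norm-1 confirms irreducibility).

Explanation: Compute term by term over conjugacy classes (|C| * chi_0(C) * conj(chi_0(C))):
  1*(1)*conj(1) + 1*(1)*conj(1) + 1*(1)*conj(1) + 1*(1)*conj(1)
  = (1) + (1) + (1) + (1)
  = 4.
(Exp terms are combined using exp(i*s)*conj(exp(i*t)) = exp(i*(s-t)), and sums of them are collapsed using the identity that for every m > 1 the m distinct m-th roots of unity sum to 0, e.g. 1 + exp(2*I*pi/3) + exp(-2*I*pi/3) = 0.)
Dividing by |G| = 4 gives 4/4 = 1, matching the row-orthogonality relation <chi_0, chi_0> = [chi_0 = chi_0].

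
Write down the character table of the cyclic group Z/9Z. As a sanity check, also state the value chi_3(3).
Character table of Z/9Z (irreps indexed chi_0,...,chi_8 with chi_k(m) = zeta_9^(k*m), zeta_9 = exp(2*pi*i/9)):
  irrep \ class  {0} (size 1)  {1} (size 1)    {2} (size 1)    {3} (size 1)    {4} (size 1)    {5} (size 1)    {6} (size 1)    {7} (size 1)    {8} (size 1)  
  chi_0          1             1               1               1               1               1               1               1               1             
  chi_1          1             exp(2*I*pi/9)   exp(4*I*pi/9)   exp(2*I*pi/3)   exp(8*I*pi/9)   exp(-8*I*pi/9)  exp(-2*I*pi/3)  exp(-4*I*pi/9)  exp(-2*I*pi/9)
  chi_2          1             exp(4*I*pi/9)   exp(8*I*pi/9)   exp(-2*I*pi/3)  exp(-2*I*pi/9)  exp(2*I*pi/9)   exp(2*I*pi/3)   exp(-8*I*pi/9)  exp(-4*I*pi/9)
  chi_3          1             exp(2*I*pi/3)   exp(-2*I*pi/3)  1               exp(2*I*pi/3)   exp(-2*I*pi/3)  1               exp(2*I*pi/3)   exp(-2*I*pi/3)
  chi_4          1             exp(8*I*pi/9)   exp(-2*I*pi/9)  exp(2*I*pi/3)   exp(-4*I*pi/9)  exp(4*I*pi/9)   exp(-2*I*pi/3)  exp(2*I*pi/9)   exp(-8*I*pi/9)
  chi_5          1             exp(-8*I*pi/9)  exp(2*I*pi/9)   exp(-2*I*pi/3)  exp(4*I*pi/9)   exp(-4*I*pi/9)  exp(2*I*pi/3)   exp(-2*I*pi/9)  exp(8*I*pi/9) 
  chi_6          1             exp(-2*I*pi/3)  exp(2*I*pi/3)   1               exp(-2*I*pi/3)  exp(2*I*pi/3)   1               exp(-2*I*pi/3)  exp(2*I*pi/3) 
  chi_7          1             exp(-4*I*pi/9)  exp(-8*I*pi/9)  exp(2*I*pi/3)   exp(2*I*pi/9)   exp(-2*I*pi/9)  exp(-2*I*pi/3)  exp(8*I*pi/9)   exp(4*I*pi/9) 
  chi_8          1             exp(-2*I*pi/9)  exp(-4*I*pi/9)  exp(-2*I*pi/3)  exp(-8*I*pi/9)  exp(8*I*pi/9)   exp(2*I*pi/3)   exp(4*I*pi/9)   exp(2*I*pi/9) 

Spot check: chi_3(3) = zeta_9^(3*3) = zeta_9^9 = 1.

Why: Z/9Z is abelian, so all 9 irreducible complex representations are 1-dimensional. They are given by chi_k(m) = zeta_9^(k*m) for k = 0,...,8. Row orthogonality: sum_m chi_k(m) conj(chi_l(m)) = 9 * [k = l].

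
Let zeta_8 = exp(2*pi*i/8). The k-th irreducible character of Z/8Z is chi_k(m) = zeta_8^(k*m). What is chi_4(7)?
chi_4(7) = zeta_8^28 = -1

chi_4(7) = zeta_8^(4*7) = zeta_8^28. Since zeta_8^8 = 1, this equals zeta_8^4 = exp(2*pi*i*4/8) = -1.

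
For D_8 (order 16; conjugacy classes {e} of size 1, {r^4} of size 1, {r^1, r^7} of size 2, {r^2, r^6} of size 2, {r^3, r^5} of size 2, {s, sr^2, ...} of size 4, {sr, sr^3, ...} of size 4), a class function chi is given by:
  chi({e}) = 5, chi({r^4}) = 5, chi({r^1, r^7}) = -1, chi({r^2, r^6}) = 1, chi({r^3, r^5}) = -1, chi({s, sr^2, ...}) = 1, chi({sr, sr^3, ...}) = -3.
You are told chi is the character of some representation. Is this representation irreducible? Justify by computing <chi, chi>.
Not irreducible (reducible): <chi, chi> = 6 > 1.

Proof sketch: <chi, chi> = (1/|G|) sum_C |C| * |chi(C)|^2 = (1/16)[1*|5|^2 + 1*|5|^2 + 2*|-1|^2 + 2*|1|^2 + 2*|-1|^2 + 4*|1|^2 + 4*|-3|^2]
  = (1/16)[(25) + (25) + (2) + (2) + (2) + (4) + (36)] = 96/16 = 6.
A character is irreducible iff <chi, chi> = 1, so this representation is reducible.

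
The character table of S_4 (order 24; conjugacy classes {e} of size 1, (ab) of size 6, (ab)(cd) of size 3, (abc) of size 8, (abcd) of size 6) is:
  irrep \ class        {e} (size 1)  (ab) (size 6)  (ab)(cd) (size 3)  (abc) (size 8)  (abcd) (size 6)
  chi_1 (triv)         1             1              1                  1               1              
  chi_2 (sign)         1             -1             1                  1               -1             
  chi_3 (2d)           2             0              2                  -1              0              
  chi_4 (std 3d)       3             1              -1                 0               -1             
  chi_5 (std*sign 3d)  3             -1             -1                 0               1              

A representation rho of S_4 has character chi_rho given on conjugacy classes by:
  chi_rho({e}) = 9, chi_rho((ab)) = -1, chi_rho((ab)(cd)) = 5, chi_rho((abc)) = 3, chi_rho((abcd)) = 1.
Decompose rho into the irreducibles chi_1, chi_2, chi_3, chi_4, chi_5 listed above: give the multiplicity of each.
Multiplicities: chi_1: 2, chi_2: 2, chi_3: 1, chi_4: 0, chi_5: 1.

Derivation: Use <chi_rho, chi> = (1/|G|) sum_C |C| * chi_rho(C) * conj(chi(C)) with |G| = 24 for each irreducible chi in the table:
  <chi_rho, chi_1> = (1/24)[1*(9)*conj(1) + 6*(-1)*conj(1) + 3*(5)*conj(1) + 8*(3)*conj(1) + 6*(1)*conj(1)]
      = (1/24)[(9) + (-6) + (15) + (24) + (6)] = 48/24 = 2
  <chi_rho, chi_2> = (1/24)[1*(9)*conj(1) + 6*(-1)*conj(-1) + 3*(5)*conj(1) + 8*(3)*conj(1) + 6*(1)*conj(-1)]
      = (1/24)[(9) + (6) + (15) + (24) + (-6)] = 48/24 = 2
  <chi_rho, chi_3> = (1/24)[1*(9)*conj(2) + 6*(-1)*conj(0) + 3*(5)*conj(2) + 8*(3)*conj(-1) + 6*(1)*conj(0)]
      = (1/24)[(18) + (0) + (30) + (-24) + (0)] = 24/24 = 1
  <chi_rho, chi_4> = (1/24)[1*(9)*conj(3) + 6*(-1)*conj(1) + 3*(5)*conj(-1) + 8*(3)*conj(0) + 6*(1)*conj(-1)]
      = (1/24)[(27) + (-6) + (-15) + (0) + (-6)] = 0/24 = 0
  <chi_rho, chi_5> = (1/24)[1*(9)*conj(3) + 6*(-1)*conj(-1) + 3*(5)*conj(-1) + 8*(3)*conj(0) + 6*(1)*conj(1)]
      = (1/24)[(27) + (6) + (-15) + (0) + (6)] = 24/24 = 1
Dimension check: dim(rho) = sum (mult * dim) = 2*1 + 2*1 + 1*2 + 0*3 + 1*3 = 9 = chi_rho(e) = 9.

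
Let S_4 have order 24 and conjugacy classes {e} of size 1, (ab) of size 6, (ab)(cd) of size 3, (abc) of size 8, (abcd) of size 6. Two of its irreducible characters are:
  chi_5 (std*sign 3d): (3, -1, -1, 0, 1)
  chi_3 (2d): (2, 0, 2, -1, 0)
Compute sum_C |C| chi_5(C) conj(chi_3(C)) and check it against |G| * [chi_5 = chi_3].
Sum = 0; so <chi_5, chi_3> = 0 (distinct irreducibles are orthogonal).

Working: Compute term by term over conjugacy classes (|C| * chi_5(C) * conj(chi_3(C))):
  1*(3)*conj(2) + 6*(-1)*conj(0) + 3*(-1)*conj(2) + 8*(0)*conj(-1) + 6*(1)*conj(0)
  = (6) + (0) + (-6) + (0) + (0)
  = 0.
Dividing by |G| = 24 gives 0/24 = 0, matching the row-orthogonality relation <chi_5, chi_3> = [chi_5 = chi_3].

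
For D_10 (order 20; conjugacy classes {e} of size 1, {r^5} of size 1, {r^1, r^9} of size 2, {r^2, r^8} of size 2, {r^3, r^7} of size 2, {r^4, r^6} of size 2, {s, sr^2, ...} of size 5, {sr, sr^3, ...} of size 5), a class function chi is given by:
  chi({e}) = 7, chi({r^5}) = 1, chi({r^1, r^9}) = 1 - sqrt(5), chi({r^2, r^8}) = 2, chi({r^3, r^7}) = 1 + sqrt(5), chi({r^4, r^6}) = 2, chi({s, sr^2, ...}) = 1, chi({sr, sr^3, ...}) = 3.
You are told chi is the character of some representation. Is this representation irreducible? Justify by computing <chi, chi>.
Not irreducible (reducible): <chi, chi> = 7 > 1.

Working: <chi, chi> = (1/|G|) sum_C |C| * |chi(C)|^2 = (1/20)[1*|7|^2 + 1*|1|^2 + 2*|1 - sqrt(5)|^2 + 2*|2|^2 + 2*|1 + sqrt(5)|^2 + 2*|2|^2 + 5*|1|^2 + 5*|3|^2]
  = (1/20)[(49) + (1) + (12 - 4*sqrt(5)) + (8) + (4*sqrt(5) + 12) + (8) + (5) + (45)] = 140/20 = 7.
A character is irreducible iff <chi, chi> = 1, so this representation is reducible.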